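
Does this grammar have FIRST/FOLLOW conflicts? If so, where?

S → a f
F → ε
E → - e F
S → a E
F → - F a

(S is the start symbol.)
No FIRST/FOLLOW conflicts.

Nullable non-terminals: F.

F: nullable alternative(s) F → ε; FOLLOW(F) = { $, 'a' }
  F → ε: FIRST \ {ε} = { } — this is the only nullable alternative, skip
  F → - F a: FIRST \ {ε} = { '-' } — disjoint from FOLLOW(F)

E, S have no nullable alternative, so no FIRST/FOLLOW check is needed there.

No FIRST/FOLLOW conflicts found.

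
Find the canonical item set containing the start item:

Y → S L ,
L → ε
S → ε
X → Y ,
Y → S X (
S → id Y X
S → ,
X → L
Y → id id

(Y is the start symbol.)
{ [S → . ,], [S → . id Y X], [S → .], [Y → . S L ,], [Y → . S X (], [Y → . id id], [Y' → . Y] }

First, augment the grammar with Y' → Y
I₀ = CLOSURE({ [Y' → . Y] }):
  [Y' → . Y] has the dot before Y: add [Y → . S L ,], [Y → . S X (], [Y → . id id]
  [Y → . S L ,] has the dot before S: add [S → .], [S → . id Y X], [S → . ,]
No further items can be added.

I₀ = { [S → . ,], [S → . id Y X], [S → .], [Y → . S L ,], [Y → . S X (], [Y → . id id], [Y' → . Y] }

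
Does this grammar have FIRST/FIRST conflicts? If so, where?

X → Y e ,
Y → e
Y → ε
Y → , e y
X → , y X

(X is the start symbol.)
FIRST sets of the non-terminals at (or reachable through a nullable prefix from) the front of some alternative:
  FIRST(Y) = { ',', 'e', ε }

Productions for X:
  X → Y e ,: FIRST = { ',', 'e' }
  X → , y X: FIRST = { ',' }
Productions for Y:
  Y → e: FIRST = { 'e' }
  Y → ε: FIRST = { ε }
  Y → , e y: FIRST = { ',' }

Conflict for X: X → Y e , and X → , y X
  Overlap: { ',' }

Answer: Yes. X → Y e ',' / X → ',' y X on { ',' }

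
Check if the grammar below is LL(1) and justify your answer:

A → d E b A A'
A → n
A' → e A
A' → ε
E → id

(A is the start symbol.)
Relevant sets:
  FOLLOW(A') = { $, 'e' }

For A:
  PREDICT(A → d E b A A') = { 'd' }
  PREDICT(A → n) = { 'n' }
For A':
  PREDICT(A' → e A) = { 'e' }
  PREDICT(A' → ε) = { $, 'e' }
E has a single production, so nothing to check there.

Conflict found: Predict set conflict for A': { 'e' }
The grammar is NOT LL(1).

Answer: No. Predict set conflict for A': { 'e' }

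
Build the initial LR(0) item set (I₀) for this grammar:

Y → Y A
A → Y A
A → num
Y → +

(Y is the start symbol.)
{ [Y → . +], [Y → . Y A], [Y' → . Y] }

First, augment the grammar with Y' → Y
I₀ = CLOSURE({ [Y' → . Y] }):
  [Y' → . Y] has the dot before Y: add [Y → . Y A], [Y → . +]
No further items can be added.

I₀ = { [Y → . +], [Y → . Y A], [Y' → . Y] }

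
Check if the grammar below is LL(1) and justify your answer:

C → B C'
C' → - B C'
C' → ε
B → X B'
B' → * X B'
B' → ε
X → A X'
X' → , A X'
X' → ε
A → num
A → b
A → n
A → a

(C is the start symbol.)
Yes, the grammar is LL(1).

Relevant sets:
  FOLLOW(C') = { $ }
  FOLLOW(B') = { $, '-' }
  FOLLOW(X') = { $, '*', '-' }

For C':
  PREDICT(C' → '-' B C') = { '-' }
  PREDICT(C' → ε) = { $ }
For B':
  PREDICT(B' → '*' X B') = { '*' }
  PREDICT(B' → ε) = { $, '-' }
For X':
  PREDICT(X' → ',' A X') = { ',' }
  PREDICT(X' → ε) = { $, '*', '-' }
For A:
  PREDICT(A → num) = { 'num' }
  PREDICT(A → b) = { 'b' }
  PREDICT(A → n) = { 'n' }
  PREDICT(A → a) = { 'a' }
C, B, X have a single production, so nothing to check there.

All predict sets are disjoint. The grammar IS LL(1).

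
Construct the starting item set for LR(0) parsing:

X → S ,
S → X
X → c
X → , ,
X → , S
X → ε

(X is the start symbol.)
{ [S → . X], [X → . , ,], [X → . , S], [X → . S ,], [X → . c], [X → .], [X' → . X] }

First, augment the grammar with X' → X
I₀ = CLOSURE({ [X' → . X] }):
  [X' → . X] has the dot before X: add [X → . S ,], [X → . c], [X → . , ,], [X → . , S], [X → .]
  [X → . S ,] has the dot before S: add [S → . X]
No further items can be added.

I₀ = { [S → . X], [X → . , ,], [X → . , S], [X → . S ,], [X → . c], [X → .], [X' → . X] }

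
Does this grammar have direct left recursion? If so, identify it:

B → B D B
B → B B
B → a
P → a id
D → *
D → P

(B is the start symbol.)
Yes, B is left-recursive

B → B D B: LEFT RECURSIVE (starts with B)
B → B B: LEFT RECURSIVE (starts with B)
B → a: starts with a
P → a id: starts with a
D → *: starts with '*'
D → P: starts with P

The grammar has direct left recursion on: B.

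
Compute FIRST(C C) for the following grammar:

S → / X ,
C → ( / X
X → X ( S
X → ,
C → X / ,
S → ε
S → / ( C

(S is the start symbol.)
{ '(', ',' }

FIRST sets of the non-terminals involved (from the grammar, by fixed-point iteration):
  FIRST(C) = { '(', ',' }

To compute FIRST(C C), process the symbols left to right:
Symbol C is a non-terminal. Add FIRST(C) \ {ε} = { '(', ',' }
C is not nullable (ε ∉ FIRST(C)), so stop here.
FIRST(C C) = { '(', ',' }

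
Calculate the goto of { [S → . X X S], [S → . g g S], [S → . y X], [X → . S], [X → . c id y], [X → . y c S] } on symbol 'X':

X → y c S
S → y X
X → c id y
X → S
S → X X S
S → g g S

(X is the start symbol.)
{ [S → . X X S], [S → . g g S], [S → . y X], [S → X . X S], [X → . S], [X → . c id y], [X → . y c S] }

GOTO(I, 'X') = CLOSURE({ [A → αX.β] : [A → α.Xβ] ∈ I, X = 'X' })

Items with dot before 'X', with the dot advanced:
  [S → . X X S] → [S → X . X S]
Closure of the advanced items:
  [S → X . X S] has the dot before X: add [X → . y c S], [X → . c id y], [X → . S]
  [X → . S] has the dot before S: add [S → . y X], [S → . X X S], [S → . g g S]

GOTO = { [S → . X X S], [S → . g g S], [S → . y X], [S → X . X S], [X → . S], [X → . c id y], [X → . y c S] }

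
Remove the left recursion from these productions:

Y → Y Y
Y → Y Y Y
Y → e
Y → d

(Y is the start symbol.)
Y is directly left-recursive. The standard transformation for
  A → A α₁ | ... | A α_m | β₁ | ... | β_n
is
  A  → β₁ A' | ... | β_n A'
  A' → α₁ A' | ... | α_m A' | ε

Y → e becomes Y → e Y'
Y → d becomes Y → d Y'
Y → Y Y becomes Y' → Y Y'
Y → Y Y Y becomes Y' → Y Y Y'
Add Y' → ε

Resulting grammar:
Y → e Y'
Y → d Y'
Y' → Y Y'
Y' → Y Y Y'
Y' → ε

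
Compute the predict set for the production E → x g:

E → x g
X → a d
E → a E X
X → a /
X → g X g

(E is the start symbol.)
{ 'x' }

PREDICT(E → x g) = (FIRST(RHS) \ {ε}) ∪ (FOLLOW(E) if ε ∈ FIRST(RHS), i.e. RHS ⇒* ε)
FIRST(x g) = { 'x' }
ε ∉ FIRST(x g), so FOLLOW(E) is not added.
PREDICT(E → x g) = { 'x' }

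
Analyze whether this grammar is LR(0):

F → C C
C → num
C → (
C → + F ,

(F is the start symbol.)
Yes, the grammar is LR(0)

A grammar is LR(0) if no state in the canonical LR(0) collection has:
  - both a shift item (dot before a terminal) and a complete item (shift-reduce conflict), or
  - two or more complete items (reduce-reduce conflict; the accept item [F' → F .] counts as a complete item here).

Augment with F' → F and build the canonical LR(0) collection (I0 = CLOSURE({[F' → . F]}), then GOTO on every symbol after a dot until no new states appear). It has 9 states:
  I0: { [C → . (], [C → . + F ,], [C → . num], [F → . C C], [F' → . F] }  — shift
  I1: { [C → ( .] }  — reduce
  I2: { [C → + . F ,], [C → . (], [C → . + F ,], [C → . num], [F → . C C] }  — shift
  I3: { [C → . (], [C → . + F ,], [C → . num], [F → C . C] }  — shift
  I4: { [F' → F .] }  — accept
  I5: { [C → num .] }  — reduce
  I6: { [F → C C .] }  — reduce
  I7: { [C → + F . ,] }  — shift
  I8: { [C → + F , .] }  — reduce

Every state is either a pure shift/goto state or contains exactly one complete item and nothing to shift — no conflicts. The grammar is LR(0).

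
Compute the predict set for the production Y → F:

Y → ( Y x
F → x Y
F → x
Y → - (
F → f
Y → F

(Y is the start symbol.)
PREDICT(Y → F) = (FIRST(RHS) \ {ε}) ∪ (FOLLOW(Y) if ε ∈ FIRST(RHS), i.e. RHS ⇒* ε)
FIRST(F) = { 'f', 'x' }
FIRST(F) = { 'f', 'x' }
ε ∉ FIRST(F), so FOLLOW(Y) is not added.
PREDICT(Y → F) = { 'f', 'x' }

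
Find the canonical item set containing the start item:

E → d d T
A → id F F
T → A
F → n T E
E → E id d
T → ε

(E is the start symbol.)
First, augment the grammar with E' → E
I₀ = CLOSURE({ [E' → . E] }):
  [E' → . E] has the dot before E: add [E → . d d T], [E → . E id d]
No further items can be added.

I₀ = { [E → . E id d], [E → . d d T], [E' → . E] }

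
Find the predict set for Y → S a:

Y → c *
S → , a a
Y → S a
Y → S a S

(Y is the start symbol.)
PREDICT(Y → S a) = (FIRST(RHS) \ {ε}) ∪ (FOLLOW(Y) if ε ∈ FIRST(RHS), i.e. RHS ⇒* ε)
FIRST(S) = { ',' }
FIRST(S a) = { ',' }
ε ∉ FIRST(S a), so FOLLOW(Y) is not added.
PREDICT(Y → S a) = { ',' }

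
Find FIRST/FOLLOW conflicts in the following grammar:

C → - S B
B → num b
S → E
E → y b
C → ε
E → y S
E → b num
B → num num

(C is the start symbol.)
No FIRST/FOLLOW conflicts.

Nullable non-terminals: C.

C: nullable alternative(s) C → ε; FOLLOW(C) = { $ }
  C → - S B: FIRST \ {ε} = { '-' } — disjoint from FOLLOW(C)
  C → ε: FIRST \ {ε} = { } — this is the only nullable alternative, skip

B, E, S have no nullable alternative, so no FIRST/FOLLOW check is needed there.

No FIRST/FOLLOW conflicts found.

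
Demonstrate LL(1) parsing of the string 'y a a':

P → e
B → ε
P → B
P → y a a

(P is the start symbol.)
Stack is shown with the top on the left.

Stack    Input    Action
------------------------
P $      y a a $  output P → y a a
y a a $  y a a $  match 'y'
a a $    a a $    match 'a'
a $      a $      match 'a'
$        $        accept

The string is accepted.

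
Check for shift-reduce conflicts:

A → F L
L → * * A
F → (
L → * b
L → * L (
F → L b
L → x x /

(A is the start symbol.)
Augment with A' → A and build the canonical LR(0) collection (I0 = CLOSURE({[A' → . A]}), then GOTO on every symbol after a dot until no new states appear). It has 17 states:
  I0: { [A → . F L], [A' → . A], [F → . (], [F → . L b], [L → . * * A], [L → . * L (], [L → . * b], [L → . x x /] }  — shift
  I1: { [F → ( .] }  — reduce
  I2: { [L → * . * A], [L → * . L (], [L → * . b], [L → . * * A], [L → . * L (], [L → . * b], [L → . x x /] }  — shift
  I3: { [A' → A .] }  — accept
  I4: { [A → F . L], [L → . * * A], [L → . * L (], [L → . * b], [L → . x x /] }  — shift
  I5: { [F → L . b] }  — shift
  I6: { [L → x . x /] }  — shift
  I7: { [L → x x . /] }  — shift
  I8: { [L → x x / .] }  — reduce
  I9: { [F → L b .] }  — reduce
  I10: { [A → F L .] }  — reduce
  I11: { [A → . F L], [F → . (], [F → . L b], [L → * * . A], [L → * . * A], [L → * . L (], [L → * . b], [L → . * * A], [L → . * L (], [L → . * b], [L → . x x /] }  — shift
  I12: { [L → * L . (] }  — shift
  I13: { [L → * b .] }  — reduce
  I14: { [L → * L ( .] }  — reduce
  I15: { [L → * * A .] }  — reduce
  I16: { [F → L . b], [L → * L . (] }  — shift

No state contains both a complete item and a shift item.

Answer: No shift-reduce conflicts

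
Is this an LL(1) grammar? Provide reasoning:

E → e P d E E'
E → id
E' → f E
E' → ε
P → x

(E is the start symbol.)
No. Predict set conflict for E': { 'f' }

Relevant sets:
  FOLLOW(E') = { $, 'f' }

For E:
  PREDICT(E → e P d E E') = { 'e' }
  PREDICT(E → id) = { 'id' }
For E':
  PREDICT(E' → f E) = { 'f' }
  PREDICT(E' → ε) = { $, 'f' }
P has a single production, so nothing to check there.

Conflict found: Predict set conflict for E': { 'f' }
The grammar is NOT LL(1).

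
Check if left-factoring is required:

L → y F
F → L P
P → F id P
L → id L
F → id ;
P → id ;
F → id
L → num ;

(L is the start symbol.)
Left-factoring is needed when two productions for the same non-terminal
share a common prefix on the right-hand side.

Productions for L:
  L → y F
  L → id L
  L → num ;
Productions for F:
  F → L P
  F → id ;
  F → id
Productions for P:
  P → F id P
  P → id ;

Found common prefix 'id' in productions for F

Answer: Yes, F has productions with common prefix 'id'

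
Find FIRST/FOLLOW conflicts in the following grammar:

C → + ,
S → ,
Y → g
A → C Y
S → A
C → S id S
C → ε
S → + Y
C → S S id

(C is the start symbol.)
Yes. C → S id S with FOLLOW(C) on { 'g' }; C → S S id with FOLLOW(C) on { 'g' }

A FIRST/FOLLOW conflict occurs when a non-terminal N has a nullable alternative N → β (β ⇒* ε) and another alternative N → α with FIRST(α) ∩ FOLLOW(N) ≠ ∅: on such a lookahead the parser cannot decide between expanding α and letting N vanish via β.

Nullable non-terminals: C.
FIRST sets used below: FIRST(S) = { '+', ',', 'g' }

C: nullable alternative(s) C → ε; FOLLOW(C) = { $, 'g' }
  C → + ,: FIRST \ {ε} = { '+' } — disjoint from FOLLOW(C)
  C → S id S: FIRST \ {ε} = { '+', ',', 'g' } — overlaps FOLLOW(C) on { 'g' }: CONFLICT
  C → ε: FIRST \ {ε} = { } — this is the only nullable alternative, skip
  C → S S id: FIRST \ {ε} = { '+', ',', 'g' } — overlaps FOLLOW(C) on { 'g' }: CONFLICT

A, S, Y have no nullable alternative, so no FIRST/FOLLOW check is needed there.

So the grammar has 2 FIRST/FOLLOW conflicts (marked CONFLICT above).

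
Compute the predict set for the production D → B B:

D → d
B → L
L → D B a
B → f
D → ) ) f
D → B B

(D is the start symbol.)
PREDICT(D → B B) = (FIRST(RHS) \ {ε}) ∪ (FOLLOW(D) if ε ∈ FIRST(RHS), i.e. RHS ⇒* ε)
FIRST(B) = { ')', 'd', 'f' }
FIRST(B B) = { ')', 'd', 'f' }
ε ∉ FIRST(B B), so FOLLOW(D) is not added.
PREDICT(D → B B) = { ')', 'd', 'f' }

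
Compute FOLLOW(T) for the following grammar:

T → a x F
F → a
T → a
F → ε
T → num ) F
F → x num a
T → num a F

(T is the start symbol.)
T is the start symbol, so $ ∈ FOLLOW(T).
T does not occur on any right-hand side.

Taking the union: FOLLOW(T) = { $ }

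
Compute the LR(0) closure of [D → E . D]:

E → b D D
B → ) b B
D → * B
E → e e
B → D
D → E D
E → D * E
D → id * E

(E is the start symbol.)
{ [D → . * B], [D → . E D], [D → . id * E], [D → E . D], [E → . D * E], [E → . b D D], [E → . e e] }

To compute CLOSURE, for each item [A → α.Bβ] where B is a non-terminal, add [B → .γ] for all productions B → γ; repeat for the newly added items until nothing changes.

Start with: [D → E . D]
  [D → E . D] has the dot before D: add [D → . * B], [D → . E D], [D → . id * E]
  [D → . E D] has the dot before E: add [E → . b D D], [E → . e e], [E → . D * E]
No further items can be added.

CLOSURE = { [D → . * B], [D → . E D], [D → . id * E], [D → E . D], [E → . D * E], [E → . b D D], [E → . e e] }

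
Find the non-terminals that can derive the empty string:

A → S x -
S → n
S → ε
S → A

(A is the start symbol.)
{ 'S' }

ε-productions: S → ε
So S is immediately nullable.
No further non-terminal can be added: every production for the remaining non-terminals contains a terminal or a non-nullable non-terminal.
Nullable = { 'S' }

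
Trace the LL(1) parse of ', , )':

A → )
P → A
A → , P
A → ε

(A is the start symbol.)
Stack is shown with the top on the left.

Stack  Input    Action
----------------------
A $    , , ) $  output A → , P
, P $  , , ) $  match ','
P $    , ) $    output P → A
A $    , ) $    output A → , P
, P $  , ) $    match ','
P $    ) $      output P → A
A $    ) $      output A → )
) $    ) $      match ')'
$      $        accept

The string is accepted.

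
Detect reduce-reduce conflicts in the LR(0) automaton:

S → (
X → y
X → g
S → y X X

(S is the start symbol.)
No reduce-reduce conflicts

A reduce-reduce conflict occurs when an LR(0) state has two complete items [A → α .] and [B → β .] — both call for a reduction, and with no lookahead the parser cannot choose between them.

Augment with S' → S and build the canonical LR(0) collection (I0 = CLOSURE({[S' → . S]}), then GOTO on every symbol after a dot until no new states appear). It has 8 states:
  I0: { [S → . (], [S → . y X X], [S' → . S] }  — shift
  I1: { [S → ( .] }  — reduce
  I2: { [S' → S .] }  — accept
  I3: { [S → y . X X], [X → . g], [X → . y] }  — shift
  I4: { [S → y X . X], [X → . g], [X → . y] }  — shift
  I5: { [X → g .] }  — reduce
  I6: { [X → y .] }  — reduce
  I7: { [S → y X X .] }  — reduce

No state contains more than one complete item.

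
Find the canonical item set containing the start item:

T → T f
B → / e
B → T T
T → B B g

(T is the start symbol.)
{ [B → . / e], [B → . T T], [T → . B B g], [T → . T f], [T' → . T] }

First, augment the grammar with T' → T
I₀ = CLOSURE({ [T' → . T] }):
  [T' → . T] has the dot before T: add [T → . T f], [T → . B B g]
  [T → . B B g] has the dot before B: add [B → . / e], [B → . T T]
No further items can be added.

I₀ = { [B → . / e], [B → . T T], [T → . B B g], [T → . T f], [T' → . T] }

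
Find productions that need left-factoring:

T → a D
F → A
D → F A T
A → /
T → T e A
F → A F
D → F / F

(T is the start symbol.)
Yes, F has productions with common prefix 'A'; D has productions with common prefix 'F'

Left-factoring is needed when two productions for the same non-terminal
share a common prefix on the right-hand side.

Productions for T:
  T → a D
  T → T e A
Productions for F:
  F → A
  F → A F
Productions for D:
  D → F A T
  D → F / F

Found common prefix 'A' in productions for F
Found common prefix 'F' in productions for D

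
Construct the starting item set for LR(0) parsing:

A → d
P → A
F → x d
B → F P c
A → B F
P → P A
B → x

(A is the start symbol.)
First, augment the grammar with A' → A
I₀ = CLOSURE({ [A' → . A] }):
  [A' → . A] has the dot before A: add [A → . d], [A → . B F]
  [A → . B F] has the dot before B: add [B → . F P c], [B → . x]
  [B → . F P c] has the dot before F: add [F → . x d]
No further items can be added.

I₀ = { [A → . B F], [A → . d], [A' → . A], [B → . F P c], [B → . x], [F → . x d] }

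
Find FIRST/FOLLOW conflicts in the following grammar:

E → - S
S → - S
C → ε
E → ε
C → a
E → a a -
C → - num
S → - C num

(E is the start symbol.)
No FIRST/FOLLOW conflicts.

A FIRST/FOLLOW conflict occurs when a non-terminal N has a nullable alternative N → β (β ⇒* ε) and another alternative N → α with FIRST(α) ∩ FOLLOW(N) ≠ ∅: on such a lookahead the parser cannot decide between expanding α and letting N vanish via β.

Nullable non-terminals: C, E.

C: nullable alternative(s) C → ε; FOLLOW(C) = { 'num' }
  C → ε: FIRST \ {ε} = { } — this is the only nullable alternative, skip
  C → a: FIRST \ {ε} = { 'a' } — disjoint from FOLLOW(C)
  C → - num: FIRST \ {ε} = { '-' } — disjoint from FOLLOW(C)

E: nullable alternative(s) E → ε; FOLLOW(E) = { $ }
  E → - S: FIRST \ {ε} = { '-' } — disjoint from FOLLOW(E)
  E → ε: FIRST \ {ε} = { } — this is the only nullable alternative, skip
  E → a a -: FIRST \ {ε} = { 'a' } — disjoint from FOLLOW(E)

S has no nullable alternative, so no FIRST/FOLLOW check is needed there.

No FIRST/FOLLOW conflicts found.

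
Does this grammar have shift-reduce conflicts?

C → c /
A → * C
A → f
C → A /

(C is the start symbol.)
A shift-reduce conflict occurs when an LR(0) state has both:
  - a complete (reduce) item [A → α .] (dot at the end), and
  - a shift item [B → β . c γ] (dot before a terminal).

Augment with C' → C and build the canonical LR(0) collection (I0 = CLOSURE({[C' → . C]}), then GOTO on every symbol after a dot until no new states appear). It has 9 states:
  I0: { [A → . * C], [A → . f], [C → . A /], [C → . c /], [C' → . C] }  — shift
  I1: { [A → * . C], [A → . * C], [A → . f], [C → . A /], [C → . c /] }  — shift
  I2: { [C → A . /] }  — shift
  I3: { [C' → C .] }  — accept
  I4: { [C → c . /] }  — shift
  I5: { [A → f .] }  — reduce
  I6: { [C → c / .] }  — reduce
  I7: { [C → A / .] }  — reduce
  I8: { [A → * C .] }  — reduce

No state contains both a complete item and a shift item.

Answer: No shift-reduce conflicts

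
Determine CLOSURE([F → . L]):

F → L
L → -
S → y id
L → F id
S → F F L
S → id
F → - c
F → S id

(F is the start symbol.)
To compute CLOSURE, for each item [A → α.Bβ] where B is a non-terminal, add [B → .γ] for all productions B → γ; repeat for the newly added items until nothing changes.

Start with: [F → . L]
  [F → . L] has the dot before L: add [L → . -], [L → . F id]
  [L → . F id] has the dot before F: add [F → . - c], [F → . S id]
  [F → . S id] has the dot before S: add [S → . y id], [S → . F F L], [S → . id]
No further items can be added.

CLOSURE = { [F → . - c], [F → . L], [F → . S id], [L → . -], [L → . F id], [S → . F F L], [S → . id], [S → . y id] }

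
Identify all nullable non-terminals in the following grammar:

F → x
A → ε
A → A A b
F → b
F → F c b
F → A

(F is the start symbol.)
{ 'A', 'F' }

ε-productions: A → ε
So A is immediately nullable.
F → A: every symbol on the right is nullable, so F is nullable too.
Every non-terminal is now nullable.
Nullable = { 'A', 'F' }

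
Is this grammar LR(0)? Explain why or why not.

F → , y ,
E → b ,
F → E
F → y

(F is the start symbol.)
A grammar is LR(0) if no state in the canonical LR(0) collection has:
  - both a shift item (dot before a terminal) and a complete item (shift-reduce conflict), or
  - two or more complete items (reduce-reduce conflict; the accept item [F' → F .] counts as a complete item here).

Augment with F' → F and build the canonical LR(0) collection (I0 = CLOSURE({[F' → . F]}), then GOTO on every symbol after a dot until no new states appear). It has 9 states:
  I0: { [E → . b ,], [F → . , y ,], [F → . E], [F → . y], [F' → . F] }  — shift
  I1: { [F → , . y ,] }  — shift
  I2: { [F → E .] }  — reduce
  I3: { [F' → F .] }  — accept
  I4: { [E → b . ,] }  — shift
  I5: { [F → y .] }  — reduce
  I6: { [E → b , .] }  — reduce
  I7: { [F → , y . ,] }  — shift
  I8: { [F → , y , .] }  — reduce

Every state is either a pure shift/goto state or contains exactly one complete item and nothing to shift — no conflicts. The grammar is LR(0).

Answer: Yes, the grammar is LR(0)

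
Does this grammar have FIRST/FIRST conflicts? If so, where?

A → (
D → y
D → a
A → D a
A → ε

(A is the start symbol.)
No FIRST/FIRST conflicts.

FIRST sets of the non-terminals at (or reachable through a nullable prefix from) the front of some alternative:
  FIRST(D) = { 'a', 'y' }

Productions for A:
  A → (: FIRST = { '(' }
  A → D a: FIRST = { 'a', 'y' }
  A → ε: FIRST = { ε }
Productions for D:
  D → y: FIRST = { 'y' }
  D → a: FIRST = { 'a' }

All alternatives of each non-terminal have pairwise disjoint FIRST sets.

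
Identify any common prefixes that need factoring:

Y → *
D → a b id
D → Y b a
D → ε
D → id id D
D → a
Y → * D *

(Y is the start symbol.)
Yes, Y has productions with common prefix '*'; D has productions with common prefix 'a'

Left-factoring is needed when two productions for the same non-terminal
share a common prefix on the right-hand side.

Productions for Y:
  Y → *
  Y → * D *
Productions for D:
  D → a b id
  D → Y b a
  D → ε
  D → id id D
  D → a

Found common prefix '*' in productions for Y
Found common prefix 'a' in productions for D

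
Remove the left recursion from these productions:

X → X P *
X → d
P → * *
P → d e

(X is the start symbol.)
X is directly left-recursive. The standard transformation for
  A → A α₁ | ... | A α_m | β₁ | ... | β_n
is
  A  → β₁ A' | ... | β_n A'
  A' → α₁ A' | ... | α_m A' | ε

X → d becomes X → d X'
X → X P * becomes X' → P * X'
Add X' → ε

Productions for other non-terminals are unchanged:
  P → * *
  P → d e

Resulting grammar:
X → d X'
X' → P * X'
X' → ε
P → * *
P → d e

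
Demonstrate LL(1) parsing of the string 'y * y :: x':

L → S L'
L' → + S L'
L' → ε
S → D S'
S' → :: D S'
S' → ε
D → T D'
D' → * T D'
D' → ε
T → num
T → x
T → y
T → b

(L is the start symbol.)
Stack is shown with the top on the left.

Stack           Input         Action
------------------------------------
L $             y * y :: x $  output L → S L'
S L' $          y * y :: x $  output S → D S'
D S' L' $       y * y :: x $  output D → T D'
T D' S' L' $    y * y :: x $  output T → y
y D' S' L' $    y * y :: x $  match 'y'
D' S' L' $      * y :: x $    output D' → * T D'
* T D' S' L' $  * y :: x $    match '*'
T D' S' L' $    y :: x $      output T → y
y D' S' L' $    y :: x $      match 'y'
D' S' L' $      :: x $        output D' → ε
S' L' $         :: x $        output S' → :: D S'
:: D S' L' $    :: x $        match '::'
D S' L' $       x $           output D → T D'
T D' S' L' $    x $           output T → x
x D' S' L' $    x $           match 'x'
D' S' L' $      $             output D' → ε
S' L' $         $             output S' → ε
L' $            $             output L' → ε
$               $             accept

The string is accepted.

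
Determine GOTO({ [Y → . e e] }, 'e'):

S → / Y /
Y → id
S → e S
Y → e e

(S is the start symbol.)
GOTO(I, 'e') = CLOSURE({ [A → αX.β] : [A → α.Xβ] ∈ I, X = 'e' })

Items with dot before 'e', with the dot advanced:
  [Y → . e e] → [Y → e . e]
Closure adds nothing (no advanced item has the dot before a non-terminal).

GOTO = { [Y → e . e] }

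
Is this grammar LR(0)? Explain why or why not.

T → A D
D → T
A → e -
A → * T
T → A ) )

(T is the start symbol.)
A grammar is LR(0) if no state in the canonical LR(0) collection has:
  - both a shift item (dot before a terminal) and a complete item (shift-reduce conflict), or
  - two or more complete items (reduce-reduce conflict; the accept item [T' → T .] counts as a complete item here).

Augment with T' → T and build the canonical LR(0) collection (I0 = CLOSURE({[T' → . T]}), then GOTO on every symbol after a dot until no new states appear). It has 11 states:
  I0: { [A → . * T], [A → . e -], [T → . A ) )], [T → . A D], [T' → . T] }  — shift
  I1: { [A → * . T], [A → . * T], [A → . e -], [T → . A ) )], [T → . A D] }  — shift
  I2: { [A → . * T], [A → . e -], [D → . T], [T → . A ) )], [T → . A D], [T → A . ) )], [T → A . D] }  — shift
  I3: { [T' → T .] }  — accept
  I4: { [A → e . -] }  — shift
  I5: { [A → e - .] }  — reduce
  I6: { [T → A ) . )] }  — shift
  I7: { [T → A D .] }  — reduce
  I8: { [D → T .] }  — reduce
  I9: { [T → A ) ) .] }  — reduce
  I10: { [A → * T .] }  — reduce

Every state is either a pure shift/goto state or contains exactly one complete item and nothing to shift — no conflicts. The grammar is LR(0).

Answer: Yes, the grammar is LR(0)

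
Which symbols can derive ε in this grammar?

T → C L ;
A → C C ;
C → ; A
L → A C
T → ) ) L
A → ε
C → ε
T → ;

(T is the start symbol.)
A non-terminal is nullable if it can derive ε (the empty string): either it has an ε-production, or it has a production whose right-hand side consists entirely of nullable non-terminals.

ε-productions: A → ε, C → ε
So A, C are immediately nullable.
L → A C: every symbol on the right is nullable, so L is nullable too.
No further non-terminal can be added: every production for the remaining non-terminals contains a terminal or a non-nullable non-terminal.
Nullable = { 'A', 'C', 'L' }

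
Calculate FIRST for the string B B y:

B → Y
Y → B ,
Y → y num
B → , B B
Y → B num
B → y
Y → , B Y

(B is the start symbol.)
{ ',', 'y' }

FIRST sets of the non-terminals involved (from the grammar, by fixed-point iteration):
  FIRST(B) = { ',', 'y' }

To compute FIRST(B B y), process the symbols left to right:
Symbol B is a non-terminal. Add FIRST(B) \ {ε} = { ',', 'y' }
B is not nullable (ε ∉ FIRST(B)), so stop here.
FIRST(B B y) = { ',', 'y' }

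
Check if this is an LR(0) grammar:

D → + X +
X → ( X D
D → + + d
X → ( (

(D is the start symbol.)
No. Shift-reduce conflict between [X → ( ( .] and [X → . ( (]

A grammar is LR(0) if no state in the canonical LR(0) collection has:
  - both a shift item (dot before a terminal) and a complete item (shift-reduce conflict), or
  - two or more complete items (reduce-reduce conflict; the accept item [D' → D .] counts as a complete item here).

Augment with D' → D and build the canonical LR(0) collection (I0 = CLOSURE({[D' → . D]}), then GOTO on every symbol after a dot until no new states appear). It has 11 states:
  I0: { [D → . + + d], [D → . + X +], [D' → . D] }  — shift
  I1: { [D → + . + d], [D → + . X +], [X → . ( (], [X → . ( X D] }  — shift
  I2: { [D' → D .] }  — accept
  I3: { [X → ( . (], [X → ( . X D], [X → . ( (], [X → . ( X D] }  — shift
  I4: { [D → + + . d] }  — shift
  I5: { [D → + X . +] }  — shift
  I6: { [D → + X + .] }  — reduce
  I7: { [D → + + d .] }  — reduce
  I8: { [X → ( ( .], [X → ( . (], [X → ( . X D], [X → . ( (], [X → . ( X D] }  — shift, reduce
  I9: { [D → . + + d], [D → . + X +], [X → ( X . D] }  — shift
  I10: { [X → ( X D .] }  — reduce

Conflict in state I8:
  Shift-reduce conflict between [X → ( ( .] and [X → . ( (]
So the grammar is NOT LR(0).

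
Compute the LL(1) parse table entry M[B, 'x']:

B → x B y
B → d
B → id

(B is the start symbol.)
B → x B y

To find M[B, 'x'], we find productions for B where 'x' is in the predict set (PREDICT(N → α) = (FIRST(α) \ {ε}) ∪ (FOLLOW(N) if α ⇒* ε)).

B → x B y: PREDICT = { 'x' }
  'x' is in predict set, so this production goes in M[B, 'x']
B → d: PREDICT = { 'd' }
B → id: PREDICT = { 'id' }

M[B, 'x'] = B → x B y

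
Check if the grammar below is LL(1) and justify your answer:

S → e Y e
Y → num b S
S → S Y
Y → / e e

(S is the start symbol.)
No. Predict set conflict for S: { 'e' }

A grammar is LL(1) if for each non-terminal N with multiple productions, the predict sets of those productions are pairwise disjoint, where PREDICT(N → α) = (FIRST(α) \ {ε}) ∪ (FOLLOW(N) if α ⇒* ε).

Relevant sets:
  FIRST(S) = { 'e' }

For S:
  PREDICT(S → e Y e) = { 'e' }
  PREDICT(S → S Y) = { 'e' }
For Y:
  PREDICT(Y → num b S) = { 'num' }
  PREDICT(Y → '/' e e) = { '/' }

Conflict found: Predict set conflict for S: { 'e' }
The grammar is NOT LL(1).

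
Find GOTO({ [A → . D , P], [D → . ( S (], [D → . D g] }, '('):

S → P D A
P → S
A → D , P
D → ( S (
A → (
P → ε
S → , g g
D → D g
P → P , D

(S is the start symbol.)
{ [D → ( . S (], [P → . P , D], [P → . S], [P → .], [S → . , g g], [S → . P D A] }

GOTO(I, '(') = CLOSURE({ [A → αX.β] : [A → α.Xβ] ∈ I, X = '(' })

Items with dot before '(', with the dot advanced:
  [D → . ( S (] → [D → ( . S (]
Closure of the advanced items:
  [D → ( . S (] has the dot before S: add [S → . P D A], [S → . , g g]
  [S → . P D A] has the dot before P: add [P → . S], [P → .], [P → . P , D]

GOTO = { [D → ( . S (], [P → . P , D], [P → . S], [P → .], [S → . , g g], [S → . P D A] }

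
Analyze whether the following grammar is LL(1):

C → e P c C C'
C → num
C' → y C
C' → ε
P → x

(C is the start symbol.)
No. Predict set conflict for C': { 'y' }

Relevant sets:
  FOLLOW(C') = { $, 'y' }

For C:
  PREDICT(C → e P c C C') = { 'e' }
  PREDICT(C → num) = { 'num' }
For C':
  PREDICT(C' → y C) = { 'y' }
  PREDICT(C' → ε) = { $, 'y' }
P has a single production, so nothing to check there.

Conflict found: Predict set conflict for C': { 'y' }
The grammar is NOT LL(1).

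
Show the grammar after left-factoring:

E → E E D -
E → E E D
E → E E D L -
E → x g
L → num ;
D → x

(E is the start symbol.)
E → E E D E'
E' → -
E' → ε
E' → L -
E → x g
L → num ;
D → x

Left-factoring transforms A → αβ₁ | αβ₂ into A → αA' and A' → β₁ | β₂
(α is the longest common prefix among the alternatives). Repeat until
no nonterminal has two alternatives with a common prefix.

Round 1: E has alternatives sharing prefix 'E E D'. Introduce E': E → E E D E'
  Add: E' → -
  Add: E' → ε
  Add: E' → L -

No remaining common prefixes — done.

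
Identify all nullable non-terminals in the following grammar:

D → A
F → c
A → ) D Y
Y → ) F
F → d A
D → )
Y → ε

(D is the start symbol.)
{ 'Y' }

ε-productions: Y → ε
So Y is immediately nullable.
No further non-terminal can be added: every production for the remaining non-terminals contains a terminal or a non-nullable non-terminal.
Nullable = { 'Y' }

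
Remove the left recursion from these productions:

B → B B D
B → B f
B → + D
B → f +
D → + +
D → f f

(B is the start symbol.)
B → + D B'
B → f + B'
B' → B D B'
B' → f B'
B' → ε
D → + +
D → f f

B is directly left-recursive. The standard transformation for
  A → A α₁ | ... | A α_m | β₁ | ... | β_n
is
  A  → β₁ A' | ... | β_n A'
  A' → α₁ A' | ... | α_m A' | ε

B → + D becomes B → + D B'
B → f + becomes B → f + B'
B → B B D becomes B' → B D B'
B → B f becomes B' → f B'
Add B' → ε

Productions for other non-terminals are unchanged:
  D → + +
  D → f f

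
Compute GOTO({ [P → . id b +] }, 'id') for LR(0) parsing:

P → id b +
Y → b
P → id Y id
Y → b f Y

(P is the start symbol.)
{ [P → id . b +] }

GOTO(I, 'id') = CLOSURE({ [A → αX.β] : [A → α.Xβ] ∈ I, X = 'id' })

Items with dot before 'id', with the dot advanced:
  [P → . id b +] → [P → id . b +]
Closure adds nothing (no advanced item has the dot before a non-terminal).

GOTO = { [P → id . b +] }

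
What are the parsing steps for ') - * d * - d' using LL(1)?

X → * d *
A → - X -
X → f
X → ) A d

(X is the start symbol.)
Stack is shown with the top on the left.

Stack        Input            Action
------------------------------------
X $          ) - * d * - d $  output X → ) A d
) A d $      ) - * d * - d $  match ')'
A d $        - * d * - d $    output A → - X -
- X - d $    - * d * - d $    match '-'
X - d $      * d * - d $      output X → * d *
* d * - d $  * d * - d $      match '*'
d * - d $    d * - d $        match 'd'
* - d $      * - d $          match '*'
- d $        - d $            match '-'
d $          d $              match 'd'
$            $                accept

The string is accepted.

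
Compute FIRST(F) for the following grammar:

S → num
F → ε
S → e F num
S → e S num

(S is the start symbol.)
To compute FIRST(F), examine every production with F on the left-hand side, reading each right-hand side left to right until a non-nullable symbol is reached.

From F → ε:
  - ε-production, so ε ∈ FIRST(F)

Collecting: FIRST(F) = { ε }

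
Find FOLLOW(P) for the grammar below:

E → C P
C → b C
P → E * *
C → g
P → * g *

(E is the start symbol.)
In E → C P: P is at the end, add FOLLOW(E)

The FOLLOW sets referred to above (computed the same way, to a fixed point):
  FOLLOW(E) = { $, '*' }

Taking the union: FOLLOW(P) = { $, '*' }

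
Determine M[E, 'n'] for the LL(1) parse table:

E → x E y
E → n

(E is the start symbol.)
To find M[E, 'n'], we find productions for E where 'n' is in the predict set (PREDICT(N → α) = (FIRST(α) \ {ε}) ∪ (FOLLOW(N) if α ⇒* ε)).

E → x E y: PREDICT = { 'x' }
E → n: PREDICT = { 'n' }
  'n' is in predict set, so this production goes in M[E, 'n']

M[E, 'n'] = E → n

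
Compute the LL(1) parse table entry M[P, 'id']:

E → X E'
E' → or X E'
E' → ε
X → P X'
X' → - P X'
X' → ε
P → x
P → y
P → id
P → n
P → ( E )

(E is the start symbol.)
P → id

To find M[P, 'id'], we find productions for P where 'id' is in the predict set (PREDICT(N → α) = (FIRST(α) \ {ε}) ∪ (FOLLOW(N) if α ⇒* ε)).

P → x: PREDICT = { 'x' }
P → y: PREDICT = { 'y' }
P → id: PREDICT = { 'id' }
  'id' is in predict set, so this production goes in M[P, 'id']
P → n: PREDICT = { 'n' }
P → ( E ): PREDICT = { '(' }

M[P, 'id'] = P → id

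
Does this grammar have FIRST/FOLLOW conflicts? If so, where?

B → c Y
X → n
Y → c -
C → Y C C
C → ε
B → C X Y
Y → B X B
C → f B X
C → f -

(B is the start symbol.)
Nullable non-terminals: C.
FIRST sets used below: FIRST(Y) = { 'c', 'f', 'n' }

C: nullable alternative(s) C → ε; FOLLOW(C) = { 'c', 'f', 'n' }
  C → Y C C: FIRST \ {ε} = { 'c', 'f', 'n' } — overlaps FOLLOW(C) on { 'c', 'f', 'n' }: CONFLICT
  C → ε: FIRST \ {ε} = { } — this is the only nullable alternative, skip
  C → f B X: FIRST \ {ε} = { 'f' } — overlaps FOLLOW(C) on { 'f' }: CONFLICT
  C → f -: FIRST \ {ε} = { 'f' } — overlaps FOLLOW(C) on { 'f' }: CONFLICT

B, X, Y have no nullable alternative, so no FIRST/FOLLOW check is needed there.

So the grammar has 3 FIRST/FOLLOW conflicts (marked CONFLICT above).

Answer: Yes. C → Y C C with FOLLOW(C) on { 'c', 'f', 'n' }; C → f B X with FOLLOW(C) on { 'f' }; C → f '-' with FOLLOW(C) on { 'f' }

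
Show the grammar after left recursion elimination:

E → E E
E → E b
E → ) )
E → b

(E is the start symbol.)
E is directly left-recursive. The standard transformation for
  A → A α₁ | ... | A α_m | β₁ | ... | β_n
is
  A  → β₁ A' | ... | β_n A'
  A' → α₁ A' | ... | α_m A' | ε

E → ) ) becomes E → ) ) E'
E → b becomes E → b E'
E → E E becomes E' → E E'
E → E b becomes E' → b E'
Add E' → ε

Resulting grammar:
E → ) ) E'
E → b E'
E' → E E'
E' → b E'
E' → ε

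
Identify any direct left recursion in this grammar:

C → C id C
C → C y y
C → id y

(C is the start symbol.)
Yes, C is left-recursive

C → C id C: LEFT RECURSIVE (starts with C)
C → C y y: LEFT RECURSIVE (starts with C)
C → id y: starts with id

The grammar has direct left recursion on: C.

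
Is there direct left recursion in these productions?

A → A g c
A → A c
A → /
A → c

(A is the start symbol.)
A → A g c: LEFT RECURSIVE (starts with A)
A → A c: LEFT RECURSIVE (starts with A)
A → /: starts with '/'
A → c: starts with c

The grammar has direct left recursion on: A.

Answer: Yes, A is left-recursive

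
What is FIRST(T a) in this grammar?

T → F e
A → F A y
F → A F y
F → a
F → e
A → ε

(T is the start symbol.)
FIRST sets of the non-terminals involved (from the grammar, by fixed-point iteration):
  FIRST(T) = { 'a', 'e' }

To compute FIRST(T a), process the symbols left to right:
Symbol T is a non-terminal. Add FIRST(T) \ {ε} = { 'a', 'e' }
T is not nullable (ε ∉ FIRST(T)), so stop here.
FIRST(T a) = { 'a', 'e' }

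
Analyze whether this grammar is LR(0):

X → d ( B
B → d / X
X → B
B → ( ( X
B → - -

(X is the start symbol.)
Yes, the grammar is LR(0)

A grammar is LR(0) if no state in the canonical LR(0) collection has:
  - both a shift item (dot before a terminal) and a complete item (shift-reduce conflict), or
  - two or more complete items (reduce-reduce conflict; the accept item [X' → X .] counts as a complete item here).

Augment with X' → X and build the canonical LR(0) collection (I0 = CLOSURE({[X' → . X]}), then GOTO on every symbol after a dot until no new states appear). It has 14 states:
  I0: { [B → . ( ( X], [B → . - -], [B → . d / X], [X → . B], [X → . d ( B], [X' → . X] }  — shift
  I1: { [B → ( . ( X] }  — shift
  I2: { [B → - . -] }  — shift
  I3: { [X → B .] }  — reduce
  I4: { [X' → X .] }  — accept
  I5: { [B → d . / X], [X → d . ( B] }  — shift
  I6: { [B → . ( ( X], [B → . - -], [B → . d / X], [X → d ( . B] }  — shift
  I7: { [B → . ( ( X], [B → . - -], [B → . d / X], [B → d / . X], [X → . B], [X → . d ( B] }  — shift
  I8: { [B → d / X .] }  — reduce
  I9: { [X → d ( B .] }  — reduce
  I10: { [B → d . / X] }  — shift
  I11: { [B → - - .] }  — reduce
  I12: { [B → ( ( . X], [B → . ( ( X], [B → . - -], [B → . d / X], [X → . B], [X → . d ( B] }  — shift
  I13: { [B → ( ( X .] }  — reduce

Every state is either a pure shift/goto state or contains exactly one complete item and nothing to shift — no conflicts. The grammar is LR(0).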